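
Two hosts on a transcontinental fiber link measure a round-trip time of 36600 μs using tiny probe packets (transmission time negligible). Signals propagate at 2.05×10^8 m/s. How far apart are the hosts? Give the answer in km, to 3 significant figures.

One-way propagation = RTT/2 = 18300 μs.
d = s × t = 2.05e+08 × 0.0183 = 3750 km.

3750 km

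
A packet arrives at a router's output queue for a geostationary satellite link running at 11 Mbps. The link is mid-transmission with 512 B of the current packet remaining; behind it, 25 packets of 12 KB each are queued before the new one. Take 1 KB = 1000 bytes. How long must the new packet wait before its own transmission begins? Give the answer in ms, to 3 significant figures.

Each queued packet: L/R = 96000/11000000 = 8.72727 ms.
25 queued → 218.182 ms.
Plus remaining 4096 bits of current packet: 0.372364 ms.
Queuing delay = 219 ms.

219 ms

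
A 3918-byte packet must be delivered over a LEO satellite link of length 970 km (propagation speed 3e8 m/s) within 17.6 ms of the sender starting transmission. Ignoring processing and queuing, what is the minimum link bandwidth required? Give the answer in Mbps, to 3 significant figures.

L = 31344 bits.
Propagation delay = 970000 / 300000000 = 3.23333 ms.
Transmission budget = 17.6 − 3.23333 = 14.3667 ms.
R ≥ L / t_tx = 31344 bits / 0.0143667 s = 2.18 Mbps.

2.18 Mbps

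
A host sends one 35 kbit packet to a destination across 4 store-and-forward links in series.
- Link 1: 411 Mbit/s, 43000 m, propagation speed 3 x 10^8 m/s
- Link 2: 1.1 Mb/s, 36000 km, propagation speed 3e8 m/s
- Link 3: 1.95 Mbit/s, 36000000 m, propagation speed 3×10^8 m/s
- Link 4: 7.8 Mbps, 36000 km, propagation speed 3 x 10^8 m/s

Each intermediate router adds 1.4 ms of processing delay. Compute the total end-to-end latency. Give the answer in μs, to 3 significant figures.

L = 35000 bits.
Transmission delays (L/R per hop): 85.1582, 31818.2, 17948.7, 4487.18 μs; sum = 54339.2 μs.
Propagation delays (d/s per hop): 143.333, 120000, 120000, 120000 μs; sum = 360143 μs.
Processing at 3 router(s): 3 × 1.4 ms = 4200 μs.
End-to-end = 419000 μs.

419000 μs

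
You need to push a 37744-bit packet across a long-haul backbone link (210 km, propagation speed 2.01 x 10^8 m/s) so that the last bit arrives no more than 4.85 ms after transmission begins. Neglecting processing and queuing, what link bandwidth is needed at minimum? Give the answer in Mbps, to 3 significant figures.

Propagation delay = 210000 / 2.01e+08 = 1.04478 ms.
Transmission budget = 4.85 − 1.04478 = 3.80522 ms.
R ≥ L / t_tx = 37744 bits / 0.00380522 s = 9.92 Mbps.

9.92 Mbps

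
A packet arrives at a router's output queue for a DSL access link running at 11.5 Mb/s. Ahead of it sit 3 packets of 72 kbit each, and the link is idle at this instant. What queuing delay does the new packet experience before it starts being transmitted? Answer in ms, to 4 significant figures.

18.78 ms

Each queued packet: L/R = 72000/11500000 = 6.26087 ms.
3 queued → 18.7826 ms.
Queuing delay = 18.78 ms.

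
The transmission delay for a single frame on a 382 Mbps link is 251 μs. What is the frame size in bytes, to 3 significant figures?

12000 bytes

L = R × t_tx = 382000000 b/s × 0.000251 s = 95882 bits.
In bytes: 95882 / 8 = 12000 bytes.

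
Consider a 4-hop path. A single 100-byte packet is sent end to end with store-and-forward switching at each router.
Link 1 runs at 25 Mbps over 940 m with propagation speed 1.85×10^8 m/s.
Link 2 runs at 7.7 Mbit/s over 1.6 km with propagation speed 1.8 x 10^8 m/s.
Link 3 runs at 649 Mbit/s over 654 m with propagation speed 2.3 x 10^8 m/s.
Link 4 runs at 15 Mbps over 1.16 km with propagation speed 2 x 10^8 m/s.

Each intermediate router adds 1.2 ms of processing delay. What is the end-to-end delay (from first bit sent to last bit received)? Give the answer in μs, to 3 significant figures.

L = 100 × 8 = 800 bits.
Transmission delays (L/R per hop): 32, 103.896, 1.23267, 53.3333 μs; sum = 190.462 μs.
Propagation delays (d/s per hop): 5.08108, 8.88889, 2.84348, 5.8 μs; sum = 22.6134 μs.
Processing at 3 router(s): 3 × 1.2 ms = 3600 μs.
End-to-end = 3810 μs.

3810 μs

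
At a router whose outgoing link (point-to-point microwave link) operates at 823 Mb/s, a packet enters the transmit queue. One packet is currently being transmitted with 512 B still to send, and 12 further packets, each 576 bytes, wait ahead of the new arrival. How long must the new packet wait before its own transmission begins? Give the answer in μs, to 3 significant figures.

72.2 μs

Each queued packet: L/R = 4608/823000000 = 5.59903 μs.
12 queued → 67.1883 μs.
Plus remaining 4096 bits of current packet: 4.97691 μs.
Queuing delay = 72.2 μs.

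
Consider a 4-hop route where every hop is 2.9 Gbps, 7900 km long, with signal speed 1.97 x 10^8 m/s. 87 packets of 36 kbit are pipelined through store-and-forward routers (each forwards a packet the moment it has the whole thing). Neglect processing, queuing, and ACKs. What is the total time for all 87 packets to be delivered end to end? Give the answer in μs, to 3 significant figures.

Per-hop transmission t_tx = L/R = 36000/2900000000 = 12.4138 μs.
Per-hop propagation t_prop = 7900000/197000000 = 40101.5 μs.
Pipeline fill: first packet needs 4·t_tx to clear all hops; remaining 86 packets each add one t_tx.
Total = (4+87-1)·t_tx + 4·t_prop = 90·12.4138 + 4·40101.5 = 162000 μs.

162000 μs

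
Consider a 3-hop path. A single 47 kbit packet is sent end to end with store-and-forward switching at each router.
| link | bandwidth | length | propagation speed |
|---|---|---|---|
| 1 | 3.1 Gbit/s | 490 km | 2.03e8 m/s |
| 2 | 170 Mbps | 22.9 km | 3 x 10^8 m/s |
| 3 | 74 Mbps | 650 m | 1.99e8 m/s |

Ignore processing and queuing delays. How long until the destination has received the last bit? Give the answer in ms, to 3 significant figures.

L = 47000 bits.
Transmission delays (L/R per hop): 0.0151613, 0.276471, 0.635135 ms; sum = 0.926767 ms.
Propagation delays (d/s per hop): 2.41379, 0.0763333, 0.00326633 ms; sum = 2.49339 ms.
End-to-end = 3.42 ms.

3.42 ms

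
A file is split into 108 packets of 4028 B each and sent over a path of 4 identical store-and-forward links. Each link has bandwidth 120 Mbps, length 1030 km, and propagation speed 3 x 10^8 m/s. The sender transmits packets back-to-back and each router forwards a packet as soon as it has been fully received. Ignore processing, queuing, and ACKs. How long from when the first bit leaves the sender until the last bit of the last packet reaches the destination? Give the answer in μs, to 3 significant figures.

Per-hop transmission t_tx = L/R = 32224/120000000 = 268.533 μs.
Per-hop propagation t_prop = 1030000/300000000 = 3433.33 μs.
Pipeline fill: first packet needs 4·t_tx to clear all hops; remaining 107 packets each add one t_tx.
Total = (4+108-1)·t_tx + 4·t_prop = 111·268.533 + 4·3433.33 = 43500 μs.

43500 μs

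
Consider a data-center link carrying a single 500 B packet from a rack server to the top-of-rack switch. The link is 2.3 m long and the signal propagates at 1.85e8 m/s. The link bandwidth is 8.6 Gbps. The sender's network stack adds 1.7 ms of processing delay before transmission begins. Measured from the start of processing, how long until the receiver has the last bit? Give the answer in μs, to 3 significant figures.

L = 500 × 8 = 4000 bits.
Transmission delay = L/R = 4000 / 8600000000 = 0.465116 μs.
Propagation delay = d/s = 2.3 m / 185000000 m/s = 0.0124324 μs.
Plus processing delay 1.7 ms = 1700 μs.
Total = 1700 μs.

1700 μs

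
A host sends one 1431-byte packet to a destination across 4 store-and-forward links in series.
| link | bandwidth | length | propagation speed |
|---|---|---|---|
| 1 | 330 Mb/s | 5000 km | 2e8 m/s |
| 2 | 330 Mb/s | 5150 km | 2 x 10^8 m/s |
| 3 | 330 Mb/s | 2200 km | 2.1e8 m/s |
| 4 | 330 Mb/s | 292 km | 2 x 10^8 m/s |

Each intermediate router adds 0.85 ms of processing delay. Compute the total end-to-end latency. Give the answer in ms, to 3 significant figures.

L = 1431 × 8 = 11448 bits.
Transmission delay per hop = L/R = 11448/330000000 = 0.0346909 ms; 4 hops → 0.138764 ms.
Propagation delays (d/s per hop): 25, 25.75, 10.4762, 1.46 ms; sum = 62.6862 ms.
Processing at 3 router(s): 3 × 0.85 ms = 2.55 ms.
End-to-end = 65.4 ms.

65.4 ms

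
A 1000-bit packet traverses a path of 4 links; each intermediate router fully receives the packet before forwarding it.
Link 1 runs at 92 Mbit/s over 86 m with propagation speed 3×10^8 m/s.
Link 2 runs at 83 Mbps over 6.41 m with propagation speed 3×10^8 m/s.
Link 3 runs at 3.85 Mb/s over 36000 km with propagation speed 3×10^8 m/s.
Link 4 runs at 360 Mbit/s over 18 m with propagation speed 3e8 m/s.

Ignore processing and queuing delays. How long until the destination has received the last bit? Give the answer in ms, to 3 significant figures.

120 ms

Transmission delays (L/R per hop): 0.0108696, 0.0120482, 0.25974, 0.00277778 ms; sum = 0.285436 ms.
Propagation delays (d/s per hop): 0.000286667, 2.13667e-05, 120, 6e-05 ms; sum = 120 ms.
End-to-end = 120 ms.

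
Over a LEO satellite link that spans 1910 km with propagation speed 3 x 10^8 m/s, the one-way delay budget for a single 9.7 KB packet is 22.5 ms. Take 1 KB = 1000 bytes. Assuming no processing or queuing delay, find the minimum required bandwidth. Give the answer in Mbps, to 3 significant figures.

4.81 Mbps

L = 77600 bits.
Propagation delay = 1910000 / 300000000 = 6.36667 ms.
Transmission budget = 22.5 − 6.36667 = 16.1333 ms.
R ≥ L / t_tx = 77600 bits / 0.0161333 s = 4.81 Mbps.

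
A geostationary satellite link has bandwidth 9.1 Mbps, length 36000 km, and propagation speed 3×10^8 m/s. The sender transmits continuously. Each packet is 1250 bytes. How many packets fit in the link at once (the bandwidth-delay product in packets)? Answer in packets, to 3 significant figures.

109 packets

Propagation delay = 36000000 / 300000000 = 0.12 s.
BDP = R × t_prop = 9100000 × 0.12 = 1092000 bits.
In packets of 10000 bits: 109 packets.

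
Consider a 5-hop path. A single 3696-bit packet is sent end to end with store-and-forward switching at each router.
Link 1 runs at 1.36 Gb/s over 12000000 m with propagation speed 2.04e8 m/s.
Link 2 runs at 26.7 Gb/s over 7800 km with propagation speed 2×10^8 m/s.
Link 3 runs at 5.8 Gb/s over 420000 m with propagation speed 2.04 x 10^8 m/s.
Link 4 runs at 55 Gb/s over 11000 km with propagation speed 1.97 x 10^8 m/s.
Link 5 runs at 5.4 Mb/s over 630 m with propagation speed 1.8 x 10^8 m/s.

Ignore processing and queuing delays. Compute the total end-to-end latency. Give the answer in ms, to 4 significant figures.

Transmission delays (L/R per hop): 0.00271765, 0.000138427, 0.000637241, 6.72e-05, 0.684444 ms; sum = 0.688005 ms.
Propagation delays (d/s per hop): 58.8235, 39, 2.05882, 55.8376, 0.0035 ms; sum = 155.723 ms.
End-to-end = 156.4 ms.

156.4 ms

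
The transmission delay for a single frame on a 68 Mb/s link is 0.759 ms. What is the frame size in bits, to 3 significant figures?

51600 bits

L = R × t_tx = 68000000 b/s × 0.000759 s = 51612 bits.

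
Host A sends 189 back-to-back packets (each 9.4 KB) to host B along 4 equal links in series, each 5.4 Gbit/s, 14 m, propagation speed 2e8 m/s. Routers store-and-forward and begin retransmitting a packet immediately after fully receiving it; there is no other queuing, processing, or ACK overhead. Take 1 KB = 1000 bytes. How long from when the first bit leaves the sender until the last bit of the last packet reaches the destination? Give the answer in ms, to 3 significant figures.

2.67 ms

Per-hop transmission t_tx = L/R = 75200/5400000000 = 0.0139259 ms.
Per-hop propagation t_prop = 14/200000000 = 7e-05 ms.
Pipeline fill: first packet needs 4·t_tx to clear all hops; remaining 188 packets each add one t_tx.
Total = (4+189-1)·t_tx + 4·t_prop = 192·0.0139259 + 4·7e-05 = 2.67 ms.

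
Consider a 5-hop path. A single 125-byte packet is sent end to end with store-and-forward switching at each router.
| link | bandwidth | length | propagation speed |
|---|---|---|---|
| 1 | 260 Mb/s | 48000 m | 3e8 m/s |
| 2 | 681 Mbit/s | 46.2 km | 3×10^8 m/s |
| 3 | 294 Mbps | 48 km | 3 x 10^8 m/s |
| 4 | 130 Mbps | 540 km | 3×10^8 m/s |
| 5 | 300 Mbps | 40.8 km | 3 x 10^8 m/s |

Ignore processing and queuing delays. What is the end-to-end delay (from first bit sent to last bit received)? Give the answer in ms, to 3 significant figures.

2.43 ms

L = 125 × 8 = 1000 bits.
Transmission delays (L/R per hop): 0.00384615, 0.00146843, 0.00340136, 0.00769231, 0.00333333 ms; sum = 0.0197416 ms.
Propagation delays (d/s per hop): 0.16, 0.154, 0.16, 1.8, 0.136 ms; sum = 2.41 ms.
End-to-end = 2.43 ms.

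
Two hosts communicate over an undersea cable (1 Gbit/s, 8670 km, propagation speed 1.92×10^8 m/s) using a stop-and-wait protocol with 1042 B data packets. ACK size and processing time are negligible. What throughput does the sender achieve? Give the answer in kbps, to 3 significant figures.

92.3 kbps

t_tx = L/R = 8336/1000000000 = 8.336e-06 s.
t_prop = 8670000/192000000 = 0.0451563 s; RTT = 0.0903125 s.
Cycle = t_tx + RTT = 0.0903208 s.
Throughput = L / cycle = 8336 / 0.0903208 = 92.3 kbps.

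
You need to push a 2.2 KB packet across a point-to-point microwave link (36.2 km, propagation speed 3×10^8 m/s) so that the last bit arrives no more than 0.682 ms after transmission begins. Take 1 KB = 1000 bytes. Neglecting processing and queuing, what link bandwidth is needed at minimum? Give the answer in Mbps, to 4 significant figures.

L = 17600 bits.
Propagation delay = 36200 / 300000000 = 0.120667 ms.
Transmission budget = 0.682 − 0.120667 = 0.561333 ms.
R ≥ L / t_tx = 17600 bits / 0.000561333 s = 31.35 Mbps.

31.35 Mbps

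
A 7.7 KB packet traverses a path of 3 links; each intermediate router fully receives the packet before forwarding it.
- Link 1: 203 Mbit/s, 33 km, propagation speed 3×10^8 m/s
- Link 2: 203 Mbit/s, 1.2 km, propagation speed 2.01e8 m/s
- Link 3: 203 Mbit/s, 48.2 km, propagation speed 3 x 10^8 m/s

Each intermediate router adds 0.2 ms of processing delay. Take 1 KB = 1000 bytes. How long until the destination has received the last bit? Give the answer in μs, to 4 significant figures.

1587 μs

L = 61600 bits.
Transmission delay per hop = L/R = 61600/203000000 = 303.448 μs; 3 hops → 910.345 μs.
Propagation delays (d/s per hop): 110, 5.97015, 160.667 μs; sum = 276.637 μs.
Processing at 2 router(s): 2 × 0.2 ms = 400 μs.
End-to-end = 1587 μs.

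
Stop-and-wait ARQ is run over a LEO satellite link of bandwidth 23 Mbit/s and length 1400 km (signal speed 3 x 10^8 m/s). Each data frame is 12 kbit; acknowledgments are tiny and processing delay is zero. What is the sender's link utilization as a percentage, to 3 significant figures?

t_tx = L/R = 12000/23000000 = 0.000521739 s.
t_prop = 1400000/300000000 = 0.00466667 s; RTT = 0.00933333 s.
Cycle = t_tx + RTT = 0.00985507 s.
Utilization = t_tx / cycle = 0.000521739/0.00985507 = 5.29 %.

5.29 %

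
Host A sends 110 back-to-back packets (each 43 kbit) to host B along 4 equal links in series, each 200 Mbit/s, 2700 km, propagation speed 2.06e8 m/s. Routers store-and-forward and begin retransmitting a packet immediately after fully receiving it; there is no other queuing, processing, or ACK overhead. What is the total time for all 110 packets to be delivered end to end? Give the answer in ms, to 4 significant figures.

Per-hop transmission t_tx = L/R = 43000/200000000 = 0.215 ms.
Per-hop propagation t_prop = 2700000/206000000 = 13.1068 ms.
Pipeline fill: first packet needs 4·t_tx to clear all hops; remaining 109 packets each add one t_tx.
Total = (4+110-1)·t_tx + 4·t_prop = 113·0.215 + 4·13.1068 = 76.72 ms.

76.72 ms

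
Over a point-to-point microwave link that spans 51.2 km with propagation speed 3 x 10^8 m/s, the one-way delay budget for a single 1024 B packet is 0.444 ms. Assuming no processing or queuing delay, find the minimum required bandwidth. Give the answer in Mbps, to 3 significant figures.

L = 8192 bits.
Propagation delay = 51200 / 300000000 = 0.170667 ms.
Transmission budget = 0.444 − 0.170667 = 0.273333 ms.
R ≥ L / t_tx = 8192 bits / 0.000273333 s = 30.0 Mbps.

30.0 Mbps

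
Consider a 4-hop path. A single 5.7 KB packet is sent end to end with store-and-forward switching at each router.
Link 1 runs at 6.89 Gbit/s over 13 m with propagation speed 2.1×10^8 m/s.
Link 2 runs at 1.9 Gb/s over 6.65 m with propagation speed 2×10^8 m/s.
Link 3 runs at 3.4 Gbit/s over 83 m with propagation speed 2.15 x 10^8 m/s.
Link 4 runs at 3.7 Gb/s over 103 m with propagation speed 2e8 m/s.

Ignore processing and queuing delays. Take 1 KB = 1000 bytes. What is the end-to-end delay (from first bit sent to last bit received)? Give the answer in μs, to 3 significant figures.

57.4 μs

L = 45600 bits.
Transmission delays (L/R per hop): 6.61829, 24, 13.4118, 12.3243 μs; sum = 56.3544 μs.
Propagation delays (d/s per hop): 0.0619048, 0.03325, 0.386047, 0.515 μs; sum = 0.996201 μs.
End-to-end = 57.4 μs.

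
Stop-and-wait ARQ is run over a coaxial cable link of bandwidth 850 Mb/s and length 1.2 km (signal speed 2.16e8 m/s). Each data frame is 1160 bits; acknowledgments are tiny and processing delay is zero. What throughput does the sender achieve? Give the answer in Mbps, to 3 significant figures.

93.0 Mbps

t_tx = L/R = 1160/850000000 = 1.36471e-06 s.
t_prop = 1200/216000000 = 5.55556e-06 s; RTT = 1.11111e-05 s.
Cycle = t_tx + RTT = 1.24758e-05 s.
Throughput = L / cycle = 1160 / 1.24758e-05 = 93.0 Mbps.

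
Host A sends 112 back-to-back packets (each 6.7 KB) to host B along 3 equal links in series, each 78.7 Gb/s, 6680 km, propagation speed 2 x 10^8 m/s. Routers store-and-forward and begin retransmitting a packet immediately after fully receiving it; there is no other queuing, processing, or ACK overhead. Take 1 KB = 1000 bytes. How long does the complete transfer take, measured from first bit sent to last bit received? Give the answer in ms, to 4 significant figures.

100.3 ms

Per-hop transmission t_tx = L/R = 53600/78700000000 = 0.000681067 ms.
Per-hop propagation t_prop = 6680000/200000000 = 33.4 ms.
Pipeline fill: first packet needs 3·t_tx to clear all hops; remaining 111 packets each add one t_tx.
Total = (3+112-1)·t_tx + 3·t_prop = 114·0.000681067 + 3·33.4 = 100.3 ms.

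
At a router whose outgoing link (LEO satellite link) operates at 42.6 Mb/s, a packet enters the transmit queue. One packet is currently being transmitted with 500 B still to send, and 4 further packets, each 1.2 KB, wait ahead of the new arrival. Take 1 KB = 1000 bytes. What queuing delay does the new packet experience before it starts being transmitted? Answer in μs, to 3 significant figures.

Each queued packet: L/R = 9600/42600000 = 225.352 μs.
4 queued → 901.408 μs.
Plus remaining 4000 bits of current packet: 93.8967 μs.
Queuing delay = 995 μs.

995 μs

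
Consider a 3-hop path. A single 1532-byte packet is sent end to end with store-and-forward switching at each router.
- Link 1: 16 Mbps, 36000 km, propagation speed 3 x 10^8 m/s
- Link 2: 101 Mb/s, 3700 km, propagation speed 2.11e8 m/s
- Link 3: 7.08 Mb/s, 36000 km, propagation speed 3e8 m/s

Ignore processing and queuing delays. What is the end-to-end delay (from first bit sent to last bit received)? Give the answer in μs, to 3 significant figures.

L = 1532 × 8 = 12256 bits.
Transmission delays (L/R per hop): 766, 121.347, 1731.07 μs; sum = 2618.42 μs.
Propagation delays (d/s per hop): 120000, 17535.5, 120000 μs; sum = 257536 μs.
End-to-end = 260000 μs.

260000 μs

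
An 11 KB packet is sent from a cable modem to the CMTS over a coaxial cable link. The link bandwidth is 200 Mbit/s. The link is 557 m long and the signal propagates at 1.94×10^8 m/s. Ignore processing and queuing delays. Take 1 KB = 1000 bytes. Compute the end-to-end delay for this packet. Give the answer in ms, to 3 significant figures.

L = 88000 bits.
Transmission delay = L/R = 88000 / 200000000 = 0.44 ms.
Propagation delay = d/s = 557 m / 194000000 m/s = 0.00287113 ms.
Total = 0.443 ms.

0.443 ms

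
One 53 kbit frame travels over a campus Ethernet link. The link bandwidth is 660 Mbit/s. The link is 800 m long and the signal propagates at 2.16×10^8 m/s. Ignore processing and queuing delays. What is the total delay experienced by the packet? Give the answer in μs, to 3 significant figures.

84.0 μs

L = 53000 bits.
Transmission delay = L/R = 53000 / 660000000 = 80.303 μs.
Propagation delay = d/s = 800 m / 216000000 m/s = 3.7037 μs.
Total = 84.0 μs.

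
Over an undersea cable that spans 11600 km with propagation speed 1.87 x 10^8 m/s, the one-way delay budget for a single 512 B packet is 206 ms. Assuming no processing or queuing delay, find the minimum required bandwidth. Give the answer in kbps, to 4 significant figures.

28.45 kbps

L = 4096 bits.
Propagation delay = 11600000 / 187000000 = 62.0321 ms.
Transmission budget = 206 − 62.0321 = 143.968 ms.
R ≥ L / t_tx = 4096 bits / 0.143968 s = 28.45 kbps.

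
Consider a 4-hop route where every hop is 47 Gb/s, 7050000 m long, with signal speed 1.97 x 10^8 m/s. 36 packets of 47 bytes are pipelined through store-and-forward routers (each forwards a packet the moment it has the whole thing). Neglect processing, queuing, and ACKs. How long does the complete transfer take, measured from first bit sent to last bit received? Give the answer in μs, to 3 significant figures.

143000 μs

Per-hop transmission t_tx = L/R = 376/47000000000 = 0.008 μs.
Per-hop propagation t_prop = 7050000/197000000 = 35786.8 μs.
Pipeline fill: first packet needs 4·t_tx to clear all hops; remaining 35 packets each add one t_tx.
Total = (4+36-1)·t_tx + 4·t_prop = 39·0.008 + 4·35786.8 = 143000 μs.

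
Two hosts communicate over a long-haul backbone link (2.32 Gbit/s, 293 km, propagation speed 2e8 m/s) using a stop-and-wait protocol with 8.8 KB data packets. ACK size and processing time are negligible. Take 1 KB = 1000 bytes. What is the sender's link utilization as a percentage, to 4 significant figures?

1.025 %

t_tx = L/R = 70400/2320000000 = 3.03448e-05 s.
t_prop = 293000/200000000 = 0.001465 s; RTT = 0.00293 s.
Cycle = t_tx + RTT = 0.00296034 s.
Utilization = t_tx / cycle = 3.03448e-05/0.00296034 = 1.025 %.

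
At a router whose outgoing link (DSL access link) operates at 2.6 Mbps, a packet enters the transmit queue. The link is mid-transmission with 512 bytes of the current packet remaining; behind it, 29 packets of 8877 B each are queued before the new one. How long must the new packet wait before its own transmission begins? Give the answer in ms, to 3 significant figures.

794 ms

Each queued packet: L/R = 71016/2600000 = 27.3138 ms.
29 queued → 792.102 ms.
Plus remaining 4096 bits of current packet: 1.57538 ms.
Queuing delay = 794 ms.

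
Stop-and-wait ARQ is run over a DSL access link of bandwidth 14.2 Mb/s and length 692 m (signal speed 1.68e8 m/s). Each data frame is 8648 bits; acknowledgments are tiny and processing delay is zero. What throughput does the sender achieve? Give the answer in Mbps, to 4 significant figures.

14.01 Mbps

t_tx = L/R = 8648/14200000 = 0.000609014 s.
t_prop = 692/168000000 = 4.11905e-06 s; RTT = 8.2381e-06 s.
Cycle = t_tx + RTT = 0.000617252 s.
Throughput = L / cycle = 8648 / 0.000617252 = 14.01 Mbps.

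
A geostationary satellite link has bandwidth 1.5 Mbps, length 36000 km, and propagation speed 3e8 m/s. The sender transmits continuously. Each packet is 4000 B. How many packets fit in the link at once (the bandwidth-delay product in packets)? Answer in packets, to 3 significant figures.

5.63 packets

Propagation delay = 36000000 / 300000000 = 0.12 s.
BDP = R × t_prop = 1500000 × 0.12 = 180000 bits.
In packets of 32000 bits: 5.63 packets.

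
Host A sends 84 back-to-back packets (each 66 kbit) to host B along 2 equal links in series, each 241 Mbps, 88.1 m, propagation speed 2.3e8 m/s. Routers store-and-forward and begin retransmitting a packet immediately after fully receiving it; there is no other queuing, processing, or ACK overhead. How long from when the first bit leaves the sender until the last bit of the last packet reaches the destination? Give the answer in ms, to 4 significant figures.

Per-hop transmission t_tx = L/R = 66000/241000000 = 0.273859 ms.
Per-hop propagation t_prop = 88.1/2.3e+08 = 0.000383043 ms.
Pipeline fill: first packet needs 2·t_tx to clear all hops; remaining 83 packets each add one t_tx.
Total = (2+84-1)·t_tx + 2·t_prop = 85·0.273859 + 2·0.000383043 = 23.28 ms.

23.28 ms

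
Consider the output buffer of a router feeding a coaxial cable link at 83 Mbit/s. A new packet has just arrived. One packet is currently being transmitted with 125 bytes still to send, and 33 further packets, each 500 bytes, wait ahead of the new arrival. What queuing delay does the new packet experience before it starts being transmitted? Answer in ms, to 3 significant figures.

1.60 ms

Each queued packet: L/R = 4000/83000000 = 0.0481928 ms.
33 queued → 1.59036 ms.
Plus remaining 1000 bits of current packet: 0.0120482 ms.
Queuing delay = 1.60 ms.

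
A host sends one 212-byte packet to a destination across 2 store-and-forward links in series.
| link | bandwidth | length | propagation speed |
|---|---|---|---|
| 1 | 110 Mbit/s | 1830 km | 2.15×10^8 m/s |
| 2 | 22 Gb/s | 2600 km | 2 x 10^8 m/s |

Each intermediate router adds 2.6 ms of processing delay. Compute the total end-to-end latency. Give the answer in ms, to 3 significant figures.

L = 212 × 8 = 1696 bits.
Transmission delays (L/R per hop): 0.0154182, 7.70909e-05 ms; sum = 0.0154953 ms.
Propagation delays (d/s per hop): 8.51163, 13 ms; sum = 21.5116 ms.
Processing at 1 router(s): 1 × 2.6 ms = 2.6 ms.
End-to-end = 24.1 ms.

24.1 ms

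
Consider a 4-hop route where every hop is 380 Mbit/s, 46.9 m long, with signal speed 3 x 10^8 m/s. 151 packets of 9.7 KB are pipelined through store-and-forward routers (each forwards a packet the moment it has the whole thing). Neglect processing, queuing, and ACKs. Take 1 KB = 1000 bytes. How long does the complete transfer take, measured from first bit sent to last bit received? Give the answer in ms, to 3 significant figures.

Per-hop transmission t_tx = L/R = 77600/380000000 = 0.204211 ms.
Per-hop propagation t_prop = 46.9/300000000 = 0.000156333 ms.
Pipeline fill: first packet needs 4·t_tx to clear all hops; remaining 150 packets each add one t_tx.
Total = (4+151-1)·t_tx + 4·t_prop = 154·0.204211 + 4·0.000156333 = 31.4 ms.

31.4 ms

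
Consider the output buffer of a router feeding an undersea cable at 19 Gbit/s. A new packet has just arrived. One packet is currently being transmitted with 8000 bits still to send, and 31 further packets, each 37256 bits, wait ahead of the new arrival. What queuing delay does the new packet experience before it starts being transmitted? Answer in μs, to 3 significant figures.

Each queued packet: L/R = 37256/19000000000 = 1.96084 μs.
31 queued → 60.7861 μs.
Plus remaining 8000 bits of current packet: 0.421053 μs.
Queuing delay = 61.2 μs.

61.2 μs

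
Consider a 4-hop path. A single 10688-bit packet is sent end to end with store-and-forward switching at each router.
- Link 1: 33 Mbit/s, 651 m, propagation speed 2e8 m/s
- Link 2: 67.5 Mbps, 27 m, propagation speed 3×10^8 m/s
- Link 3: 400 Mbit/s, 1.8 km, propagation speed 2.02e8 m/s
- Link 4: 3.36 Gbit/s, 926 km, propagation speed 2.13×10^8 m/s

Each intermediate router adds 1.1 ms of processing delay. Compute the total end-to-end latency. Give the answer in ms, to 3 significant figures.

8.17 ms

Transmission delays (L/R per hop): 0.323879, 0.158341, 0.02672, 0.00318095 ms; sum = 0.51212 ms.
Propagation delays (d/s per hop): 0.003255, 9e-05, 0.00891089, 4.34742 ms; sum = 4.35967 ms.
Processing at 3 router(s): 3 × 1.1 ms = 3.3 ms.
End-to-end = 8.17 ms.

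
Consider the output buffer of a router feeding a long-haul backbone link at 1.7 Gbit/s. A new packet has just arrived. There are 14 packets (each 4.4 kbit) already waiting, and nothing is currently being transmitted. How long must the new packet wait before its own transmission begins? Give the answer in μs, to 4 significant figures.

Each queued packet: L/R = 4400/1700000000 = 2.58824 μs.
14 queued → 36.2353 μs.
Queuing delay = 36.24 μs.

36.24 μs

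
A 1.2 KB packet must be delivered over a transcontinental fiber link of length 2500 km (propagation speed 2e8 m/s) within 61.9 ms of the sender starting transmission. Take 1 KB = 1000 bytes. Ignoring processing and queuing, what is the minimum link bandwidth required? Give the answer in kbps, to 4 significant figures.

194.3 kbps

L = 9600 bits.
Propagation delay = 2500000 / 200000000 = 12.5 ms.
Transmission budget = 61.9 − 12.5 = 49.4 ms.
R ≥ L / t_tx = 9600 bits / 0.0494 s = 194.3 kbps.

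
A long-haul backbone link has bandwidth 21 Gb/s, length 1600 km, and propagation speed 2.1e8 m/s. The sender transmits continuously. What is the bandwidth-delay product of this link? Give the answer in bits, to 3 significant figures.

160000000 bits

Propagation delay = 1600000 / 210000000 = 0.00761905 s.
BDP = R × t_prop = 21000000000 × 0.00761905 = 160000000 bits.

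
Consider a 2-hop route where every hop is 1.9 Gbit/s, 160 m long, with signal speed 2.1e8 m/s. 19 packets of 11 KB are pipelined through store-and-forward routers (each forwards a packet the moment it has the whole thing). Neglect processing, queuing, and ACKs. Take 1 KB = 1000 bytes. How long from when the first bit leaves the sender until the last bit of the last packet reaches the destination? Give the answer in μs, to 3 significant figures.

Per-hop transmission t_tx = L/R = 88000/1900000000 = 46.3158 μs.
Per-hop propagation t_prop = 160/210000000 = 0.761905 μs.
Pipeline fill: first packet needs 2·t_tx to clear all hops; remaining 18 packets each add one t_tx.
Total = (2+19-1)·t_tx + 2·t_prop = 20·46.3158 + 2·0.761905 = 928 μs.

928 μs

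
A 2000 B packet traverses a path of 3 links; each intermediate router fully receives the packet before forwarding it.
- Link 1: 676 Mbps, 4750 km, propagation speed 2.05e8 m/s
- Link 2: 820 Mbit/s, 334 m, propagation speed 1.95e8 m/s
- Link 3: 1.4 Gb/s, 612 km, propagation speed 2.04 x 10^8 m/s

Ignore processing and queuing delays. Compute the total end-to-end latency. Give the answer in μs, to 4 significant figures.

26230 μs

L = 2000 × 8 = 16000 bits.
Transmission delays (L/R per hop): 23.6686, 19.5122, 11.4286 μs; sum = 54.6094 μs.
Propagation delays (d/s per hop): 23170.7, 1.71282, 3000 μs; sum = 26172.4 μs.
End-to-end = 26230 μs.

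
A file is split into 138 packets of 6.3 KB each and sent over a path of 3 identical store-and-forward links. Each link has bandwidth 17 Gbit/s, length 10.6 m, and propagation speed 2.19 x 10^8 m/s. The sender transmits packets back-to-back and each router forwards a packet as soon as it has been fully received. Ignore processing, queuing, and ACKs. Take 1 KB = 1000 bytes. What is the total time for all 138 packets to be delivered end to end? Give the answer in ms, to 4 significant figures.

Per-hop transmission t_tx = L/R = 50400/17000000000 = 0.00296471 ms.
Per-hop propagation t_prop = 10.6/219000000 = 4.84018e-05 ms.
Pipeline fill: first packet needs 3·t_tx to clear all hops; remaining 137 packets each add one t_tx.
Total = (3+138-1)·t_tx + 3·t_prop = 140·0.00296471 + 3·4.84018e-05 = 0.4152 ms.

0.4152 ms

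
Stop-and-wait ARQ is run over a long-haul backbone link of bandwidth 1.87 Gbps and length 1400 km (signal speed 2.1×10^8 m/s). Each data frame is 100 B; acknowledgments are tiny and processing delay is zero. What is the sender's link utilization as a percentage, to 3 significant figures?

t_tx = L/R = 800/1870000000 = 4.27807e-07 s.
t_prop = 1400000/210000000 = 0.00666667 s; RTT = 0.0133333 s.
Cycle = t_tx + RTT = 0.0133338 s.
Utilization = t_tx / cycle = 4.27807e-07/0.0133338 = 0.00321 %.

0.00321 %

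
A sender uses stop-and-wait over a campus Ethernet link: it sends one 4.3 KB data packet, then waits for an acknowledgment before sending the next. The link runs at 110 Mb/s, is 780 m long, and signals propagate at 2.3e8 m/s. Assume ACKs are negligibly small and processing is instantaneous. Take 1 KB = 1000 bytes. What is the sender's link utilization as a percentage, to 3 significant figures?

t_tx = L/R = 34400/110000000 = 0.000312727 s.
t_prop = 780/2.3e+08 = 3.3913e-06 s; RTT = 6.78261e-06 s.
Cycle = t_tx + RTT = 0.00031951 s.
Utilization = t_tx / cycle = 0.000312727/0.00031951 = 97.9 %.

97.9 %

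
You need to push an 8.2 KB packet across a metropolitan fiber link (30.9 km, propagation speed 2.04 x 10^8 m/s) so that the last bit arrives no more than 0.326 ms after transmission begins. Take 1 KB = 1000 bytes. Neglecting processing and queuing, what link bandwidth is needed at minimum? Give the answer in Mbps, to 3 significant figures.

376 Mbps

L = 65600 bits.
Propagation delay = 30900 / 204000000 = 0.151471 ms.
Transmission budget = 0.326 − 0.151471 = 0.174529 ms.
R ≥ L / t_tx = 65600 bits / 0.000174529 s = 376 Mbps.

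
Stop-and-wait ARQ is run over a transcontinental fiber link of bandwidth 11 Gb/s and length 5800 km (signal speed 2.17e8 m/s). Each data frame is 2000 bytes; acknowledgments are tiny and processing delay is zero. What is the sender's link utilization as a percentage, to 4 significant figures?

0.002721 %

t_tx = L/R = 16000/11000000000 = 1.45455e-06 s.
t_prop = 5800000/217000000 = 0.0267281 s; RTT = 0.0534562 s.
Cycle = t_tx + RTT = 0.0534577 s.
Utilization = t_tx / cycle = 1.45455e-06/0.0534577 = 0.002721 %.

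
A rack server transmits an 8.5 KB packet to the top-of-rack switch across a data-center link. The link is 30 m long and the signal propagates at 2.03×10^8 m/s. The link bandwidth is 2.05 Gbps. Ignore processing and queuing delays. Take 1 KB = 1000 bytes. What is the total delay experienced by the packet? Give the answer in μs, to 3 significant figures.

33.3 μs

L = 68000 bits.
Transmission delay = L/R = 68000 / 2.05e+09 = 33.1707 μs.
Propagation delay = d/s = 30 m / 2.03e+08 m/s = 0.147783 μs.
Total = 33.3 μs.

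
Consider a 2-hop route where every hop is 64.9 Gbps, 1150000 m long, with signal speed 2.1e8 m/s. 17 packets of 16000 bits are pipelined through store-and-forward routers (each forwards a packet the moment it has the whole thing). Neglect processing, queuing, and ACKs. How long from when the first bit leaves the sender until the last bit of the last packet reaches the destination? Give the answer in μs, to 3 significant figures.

11000 μs

Per-hop transmission t_tx = L/R = 16000/6.49e+10 = 0.246533 μs.
Per-hop propagation t_prop = 1150000/210000000 = 5476.19 μs.
Pipeline fill: first packet needs 2·t_tx to clear all hops; remaining 16 packets each add one t_tx.
Total = (2+17-1)·t_tx + 2·t_prop = 18·0.246533 + 2·5476.19 = 11000 μs.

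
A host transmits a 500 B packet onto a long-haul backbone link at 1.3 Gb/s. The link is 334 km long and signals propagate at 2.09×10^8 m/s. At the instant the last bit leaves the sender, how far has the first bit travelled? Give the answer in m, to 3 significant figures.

t_tx = L/R = 4000/1300000000 = 3.07692e-06 s.
Distance = s × t_tx = 209000000 × 3.07692e-06 = 643 m.

643 m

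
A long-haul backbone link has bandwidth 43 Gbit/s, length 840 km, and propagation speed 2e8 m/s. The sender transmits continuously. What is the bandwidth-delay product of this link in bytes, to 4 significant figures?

Propagation delay = 840000 / 200000000 = 0.0042 s.
BDP = R × t_prop = 43000000000 × 0.0042 = 180600000 bits.
In bytes: 180600000/8 = 22580000 bytes.

22580000 bytes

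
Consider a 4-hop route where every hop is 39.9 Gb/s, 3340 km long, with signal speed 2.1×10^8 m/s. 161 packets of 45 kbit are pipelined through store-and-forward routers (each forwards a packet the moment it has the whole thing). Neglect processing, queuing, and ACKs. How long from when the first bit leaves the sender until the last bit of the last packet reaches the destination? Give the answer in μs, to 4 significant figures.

63800 μs

Per-hop transmission t_tx = L/R = 45000/39900000000 = 1.12782 μs.
Per-hop propagation t_prop = 3340000/210000000 = 15904.8 μs.
Pipeline fill: first packet needs 4·t_tx to clear all hops; remaining 160 packets each add one t_tx.
Total = (4+161-1)·t_tx + 4·t_prop = 164·1.12782 + 4·15904.8 = 63800 μs.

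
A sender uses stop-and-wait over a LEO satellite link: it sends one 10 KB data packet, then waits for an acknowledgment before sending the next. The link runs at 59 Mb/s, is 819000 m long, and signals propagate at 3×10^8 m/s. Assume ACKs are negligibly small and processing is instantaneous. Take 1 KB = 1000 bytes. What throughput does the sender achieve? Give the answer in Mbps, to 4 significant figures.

t_tx = L/R = 80000/59000000 = 0.00135593 s.
t_prop = 819000/300000000 = 0.00273 s; RTT = 0.00546 s.
Cycle = t_tx + RTT = 0.00681593 s.
Throughput = L / cycle = 80000 / 0.00681593 = 11.74 Mbps.

11.74 Mbps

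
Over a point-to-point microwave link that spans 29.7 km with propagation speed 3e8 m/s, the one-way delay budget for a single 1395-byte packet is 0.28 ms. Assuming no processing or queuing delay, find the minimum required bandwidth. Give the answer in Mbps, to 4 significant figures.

61.66 Mbps

L = 11160 bits.
Propagation delay = 29700 / 300000000 = 0.099 ms.
Transmission budget = 0.28 − 0.099 = 0.181 ms.
R ≥ L / t_tx = 11160 bits / 0.000181 s = 61.66 Mbps.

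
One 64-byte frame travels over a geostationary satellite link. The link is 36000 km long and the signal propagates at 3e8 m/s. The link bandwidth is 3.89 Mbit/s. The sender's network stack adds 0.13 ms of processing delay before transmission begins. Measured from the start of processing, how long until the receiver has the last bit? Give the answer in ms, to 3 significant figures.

L = 64 × 8 = 512 bits.
Transmission delay = L/R = 512 / 3890000 = 0.13162 ms.
Propagation delay = d/s = 36000000 m / 300000000 m/s = 120 ms.
Plus processing delay 0.13 ms = 0.13 ms.
Total = 120 ms.

120 ms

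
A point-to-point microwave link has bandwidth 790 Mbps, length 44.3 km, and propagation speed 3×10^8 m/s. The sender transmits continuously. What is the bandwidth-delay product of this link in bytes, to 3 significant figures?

14600 bytes

Propagation delay = 44300 / 300000000 = 0.000147667 s.
BDP = R × t_prop = 790000000 × 0.000147667 = 116657 bits.
In bytes: 116657/8 = 14600 bytes.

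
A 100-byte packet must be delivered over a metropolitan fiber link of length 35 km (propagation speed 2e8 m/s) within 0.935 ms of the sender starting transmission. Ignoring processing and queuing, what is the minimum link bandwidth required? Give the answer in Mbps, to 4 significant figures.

1.053 Mbps

L = 800 bits.
Propagation delay = 35000 / 200000000 = 0.175 ms.
Transmission budget = 0.935 − 0.175 = 0.76 ms.
R ≥ L / t_tx = 800 bits / 0.00076 s = 1.053 Mbps.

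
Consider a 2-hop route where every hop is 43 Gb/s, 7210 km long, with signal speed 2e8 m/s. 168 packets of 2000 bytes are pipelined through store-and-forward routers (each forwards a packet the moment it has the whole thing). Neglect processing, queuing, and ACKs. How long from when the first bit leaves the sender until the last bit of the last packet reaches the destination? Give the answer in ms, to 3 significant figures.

72.2 ms

Per-hop transmission t_tx = L/R = 16000/43000000000 = 0.000372093 ms.
Per-hop propagation t_prop = 7210000/200000000 = 36.05 ms.
Pipeline fill: first packet needs 2·t_tx to clear all hops; remaining 167 packets each add one t_tx.
Total = (2+168-1)·t_tx + 2·t_prop = 169·0.000372093 + 2·36.05 = 72.2 ms.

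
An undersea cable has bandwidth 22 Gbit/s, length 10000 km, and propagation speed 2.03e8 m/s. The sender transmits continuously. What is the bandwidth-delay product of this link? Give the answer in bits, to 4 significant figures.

1084000000 bits

Propagation delay = 10000000 / 2.03e+08 = 0.0492611 s.
BDP = R × t_prop = 22000000000 × 0.0492611 = 1083740000 bits.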